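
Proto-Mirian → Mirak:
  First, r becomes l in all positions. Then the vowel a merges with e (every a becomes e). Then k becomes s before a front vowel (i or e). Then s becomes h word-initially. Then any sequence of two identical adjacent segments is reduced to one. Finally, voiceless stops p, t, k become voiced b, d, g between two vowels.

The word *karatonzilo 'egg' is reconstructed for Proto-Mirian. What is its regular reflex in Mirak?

Mirak: *karatonzilo
  karatonzilo → kalatonzilo   [unconditioned shift]
  kalatonzilo → keletonzilo   [vowel merger]
  keletonzilo → seletonzilo   [palatalisation]
  seletonzilo → heletonzilo   [debuccalisation]
  heletonzilo (rule 5 does not apply)
  heletonzilo → heledonzilo   [intervocalic voicing]
  giving Mirak heledonzilo.

heledonzilo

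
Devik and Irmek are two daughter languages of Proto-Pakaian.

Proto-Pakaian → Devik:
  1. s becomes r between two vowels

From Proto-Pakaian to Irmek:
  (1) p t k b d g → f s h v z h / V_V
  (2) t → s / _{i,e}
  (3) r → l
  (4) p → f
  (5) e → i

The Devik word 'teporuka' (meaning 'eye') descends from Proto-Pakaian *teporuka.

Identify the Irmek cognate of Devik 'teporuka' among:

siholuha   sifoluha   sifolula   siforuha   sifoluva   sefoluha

sifoluha

Irmek: *teporuka
  teporuka → teforuha   [intervocalic lenition]
  teforuha → seforuha   [palatalisation]
  seforuha → sefoluha   [unconditioned shift]
  sefoluha (rule 4 does not apply)
  sefoluha → sifoluha   [vowel merger]
  giving Irmek sifoluha.
The other candidates each miss or misapply at least one Irmek change.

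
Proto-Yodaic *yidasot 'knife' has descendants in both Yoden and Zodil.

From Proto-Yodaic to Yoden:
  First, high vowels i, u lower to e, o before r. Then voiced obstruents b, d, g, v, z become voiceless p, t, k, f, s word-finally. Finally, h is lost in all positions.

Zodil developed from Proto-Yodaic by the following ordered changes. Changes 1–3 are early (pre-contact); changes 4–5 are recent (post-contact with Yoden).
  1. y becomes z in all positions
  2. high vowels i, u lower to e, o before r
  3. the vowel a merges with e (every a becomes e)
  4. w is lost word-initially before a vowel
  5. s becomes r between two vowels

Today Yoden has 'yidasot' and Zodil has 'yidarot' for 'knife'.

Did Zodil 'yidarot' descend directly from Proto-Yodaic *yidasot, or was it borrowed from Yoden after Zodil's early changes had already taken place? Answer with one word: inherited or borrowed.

borrowed

If inherited, *yidasot would pass through all of Zodil's changes:
Zodil: *yidasot
  yidasot → zidasot   [unconditioned shift]
  zidasot (rule 2 does not apply)
  zidasot → zidesot   [vowel merger]
  zidesot (rule 4 does not apply)
  zidesot → ziderot   [rhotacism]
  giving Zodil ziderot.
If borrowed from Yoden 'yidasot' after the early changes, it would undergo only the recent ones:
  rule 4 (glide loss): no change (yidasot)
  rule 5 (rhotacism): yidasot → yidarot
  ⇒ as a loan: yidarot
Zodil 'yidarot' matches the loan outcome 'yidarot', not the inherited 'ziderot' — it skipped the early Zodil changes, so it was borrowed from Yoden.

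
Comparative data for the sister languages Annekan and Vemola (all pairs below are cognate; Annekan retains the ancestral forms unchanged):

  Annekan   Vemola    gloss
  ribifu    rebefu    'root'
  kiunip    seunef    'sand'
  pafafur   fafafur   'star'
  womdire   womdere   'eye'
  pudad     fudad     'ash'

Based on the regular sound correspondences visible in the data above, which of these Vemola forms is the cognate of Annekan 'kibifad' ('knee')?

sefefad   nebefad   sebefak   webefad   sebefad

kiunip ~ seunef — Annekan k corresponds to Vemola s word-initially before a front vowel.
ribifu ~ rebefu — Annekan i corresponds to Vemola e after a consonant, before a labial obstruent.
ribifu ~ rebefu — Annekan i corresponds to Vemola e after a consonant, before a labial obstruent.
Applying these to Annekan 'kibifad':
  kibifad → sibifad   (k→s word-initially before a front vowel)
  sibifad → sebifad   (i→e after a consonant, before a labial obstruent)
  sebifad → sebefad   (i→e after a consonant, before a labial obstruent)
So the Vemola cognate is 'sebefad'.

sebefad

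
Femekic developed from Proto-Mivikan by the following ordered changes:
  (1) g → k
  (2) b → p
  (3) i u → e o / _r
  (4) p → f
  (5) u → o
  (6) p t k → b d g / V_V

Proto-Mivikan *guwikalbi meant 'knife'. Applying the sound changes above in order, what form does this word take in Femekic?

kowigalfi

Femekic: *guwikalbi
  guwikalbi → kuwikalbi   [unconditioned shift]
  kuwikalbi → kuwikalpi   [unconditioned shift]
  kuwikalpi (rule 3 does not apply)
  kuwikalpi → kuwikalfi   [unconditioned shift]
  kuwikalfi → kowikalfi   [vowel merger]
  kowikalfi → kowigalfi   [intervocalic voicing]
  giving Femekic kowigalfi.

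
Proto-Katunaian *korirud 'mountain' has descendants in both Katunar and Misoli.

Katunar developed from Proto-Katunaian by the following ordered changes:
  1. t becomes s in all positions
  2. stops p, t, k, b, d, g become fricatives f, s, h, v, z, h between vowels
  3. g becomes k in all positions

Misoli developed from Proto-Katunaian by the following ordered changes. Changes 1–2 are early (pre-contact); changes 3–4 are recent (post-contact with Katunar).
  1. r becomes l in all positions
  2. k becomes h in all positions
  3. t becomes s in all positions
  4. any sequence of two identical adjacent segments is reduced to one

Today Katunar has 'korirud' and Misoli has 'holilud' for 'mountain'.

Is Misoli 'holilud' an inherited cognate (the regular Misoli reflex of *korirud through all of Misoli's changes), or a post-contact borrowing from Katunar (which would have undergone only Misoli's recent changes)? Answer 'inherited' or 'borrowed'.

If inherited, *korirud would pass through all of Misoli's changes:
Misoli: *korirud > kolilud > holilud  (by unconditioned shift, unconditioned shift)
If borrowed from Katunar 'korirud' after the early changes, it would undergo only the recent ones:
  rule 3 (unconditioned shift): no change (korirud)
  rule 4 (degemination): no change (korirud)
  ⇒ as a loan: korirud
Misoli 'holilud' matches the inherited outcome exactly, so it is an inherited cognate, not a loan.

inherited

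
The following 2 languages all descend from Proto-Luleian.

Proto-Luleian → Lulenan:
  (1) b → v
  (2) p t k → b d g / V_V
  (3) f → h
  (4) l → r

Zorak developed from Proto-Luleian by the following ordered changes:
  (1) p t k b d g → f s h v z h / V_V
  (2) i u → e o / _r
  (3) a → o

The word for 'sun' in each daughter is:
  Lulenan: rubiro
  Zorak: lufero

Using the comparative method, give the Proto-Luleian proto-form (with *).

Position 3: Lulenan has b, Zorak has f. In Lulenan, b can only continue *p, so the proto-segment is *p.
Position 4: Lulenan has i, Zorak has e. Lulenan preserves i here (none of its changes turn any other segment into i), so the proto-segment is *i.
This points to *lupiro. Verify forward in each daughter:
Lulenan: *lupiro > lubiro > rubiro  (by intervocalic voicing, unconditioned shift)
Zorak: *lupiro > lufiro > lufero  (by intervocalic lenition, pre-rhotic lowering)
Only *lupiro yields all of Lulenan rubiro, Zorak lufero.

*lupiro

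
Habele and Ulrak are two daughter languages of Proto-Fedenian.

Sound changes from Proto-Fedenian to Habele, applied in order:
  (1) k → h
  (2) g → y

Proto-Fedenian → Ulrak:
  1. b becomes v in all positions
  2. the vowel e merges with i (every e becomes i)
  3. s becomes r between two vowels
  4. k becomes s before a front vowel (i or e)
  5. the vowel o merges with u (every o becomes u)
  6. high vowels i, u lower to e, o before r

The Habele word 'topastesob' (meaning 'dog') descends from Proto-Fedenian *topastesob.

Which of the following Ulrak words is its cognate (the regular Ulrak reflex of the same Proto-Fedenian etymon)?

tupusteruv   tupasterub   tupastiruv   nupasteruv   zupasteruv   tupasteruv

tupasteruv

Ulrak: *topastesob
  topastesob → topastesov   [unconditioned shift]
  topastesov → topastisov   [vowel merger]
  topastisov → topastirov   [rhotacism]
  topastirov (rule 4 does not apply)
  topastirov → tupastiruv   [vowel merger]
  tupastiruv → tupasteruv   [pre-rhotic lowering]
  giving Ulrak tupasteruv.
Only 'tupasteruv' matches the regular Ulrak development of *topastesob.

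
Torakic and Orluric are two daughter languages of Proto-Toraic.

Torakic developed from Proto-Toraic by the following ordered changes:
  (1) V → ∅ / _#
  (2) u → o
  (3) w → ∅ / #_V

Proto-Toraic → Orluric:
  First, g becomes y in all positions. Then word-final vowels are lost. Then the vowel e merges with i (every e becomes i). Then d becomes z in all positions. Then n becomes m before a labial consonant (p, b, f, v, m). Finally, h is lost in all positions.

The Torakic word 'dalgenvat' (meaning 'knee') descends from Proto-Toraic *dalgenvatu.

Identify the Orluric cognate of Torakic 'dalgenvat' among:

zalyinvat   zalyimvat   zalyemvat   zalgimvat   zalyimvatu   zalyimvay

zalyimvat

Orluric: *dalgenvatu > dalyenvatu > dalyenvat > dalyinvat > zalyinvat > zalyimvat  (by unconditioned shift, apocope, vowel merger, unconditioned shift, nasal place assimilation)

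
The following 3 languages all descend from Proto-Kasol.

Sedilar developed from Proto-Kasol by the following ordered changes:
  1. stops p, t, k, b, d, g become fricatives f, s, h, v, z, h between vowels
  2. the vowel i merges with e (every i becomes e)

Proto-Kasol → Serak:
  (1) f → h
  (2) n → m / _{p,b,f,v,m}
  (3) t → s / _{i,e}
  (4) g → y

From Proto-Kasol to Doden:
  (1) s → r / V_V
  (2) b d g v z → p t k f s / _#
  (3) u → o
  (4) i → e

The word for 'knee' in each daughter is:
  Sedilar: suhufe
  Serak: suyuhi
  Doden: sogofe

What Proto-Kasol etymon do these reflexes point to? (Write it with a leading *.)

*sugufi

Position 2: Sedilar has u, Serak has u, Doden has o. Sedilar preserves u here (none of its changes turn any other segment into u), so the proto-segment is *u.
Position 3: Sedilar has h, Serak has y, Doden has g. Doden preserves g here (none of its changes turn any other segment into g), so the proto-segment is *g.
Position 5: Sedilar has f, Serak has h, Doden has f. Taking the neighbouring segments as reconstructed: Sedilar f could go back to *p or *f; Serak h could go back to *f or *h; Doden f can only go back to *f — the one source consistent with every daughter is *f.
Continuing position by position gives *sugufi; check it forward:
Sedilar: start from *sugufi.
  rule 1 (intervocalic lenition): sugufi → suhufi
  rule 2 (vowel merger): suhufi → suhufe
  ⇒ Sedilar suhufe
Serak: *sugufi > suguhi > suyuhi  (by unconditioned shift, unconditioned shift)
Doden: start from *sugufi.
  rule 1: no change — sugufi
  rule 2: no change — sugufi
  rule 3 (vowel merger): sugufi → sogofi
  rule 4 (vowel merger): sogofi → sogofe
  ⇒ Doden sogofe
Only *sugufi yields all of Sedilar suhufe, Serak suyuhi, Doden sogofe.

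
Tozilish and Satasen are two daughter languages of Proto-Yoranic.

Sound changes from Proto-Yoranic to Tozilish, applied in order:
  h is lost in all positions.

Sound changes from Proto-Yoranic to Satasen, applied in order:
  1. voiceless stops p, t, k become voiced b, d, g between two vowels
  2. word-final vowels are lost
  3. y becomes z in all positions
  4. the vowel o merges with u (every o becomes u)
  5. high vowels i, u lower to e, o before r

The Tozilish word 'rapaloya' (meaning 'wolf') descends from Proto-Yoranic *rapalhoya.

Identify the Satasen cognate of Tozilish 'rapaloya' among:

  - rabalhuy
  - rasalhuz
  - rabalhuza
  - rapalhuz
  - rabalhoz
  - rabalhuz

Satasen: *rapalhoya > rabalhoya > rabalhoy > rabalhoz > rabalhuz  (by intervocalic voicing, apocope, unconditioned shift, vowel merger)
The other candidates each miss or misapply at least one Satasen change.

rabalhuz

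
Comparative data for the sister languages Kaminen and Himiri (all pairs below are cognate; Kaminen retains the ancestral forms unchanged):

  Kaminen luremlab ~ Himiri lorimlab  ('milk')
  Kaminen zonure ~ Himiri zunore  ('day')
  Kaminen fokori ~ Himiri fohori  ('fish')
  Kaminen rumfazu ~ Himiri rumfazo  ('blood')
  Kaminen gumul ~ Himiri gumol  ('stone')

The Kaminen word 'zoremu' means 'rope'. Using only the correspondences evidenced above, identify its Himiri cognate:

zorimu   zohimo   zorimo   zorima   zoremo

luremlab ~ lorimlab — Kaminen e corresponds to Himiri i after a consonant, before a nasal.
rumfazu ~ rumfazo — Kaminen u corresponds to Himiri o word-finally.
Applying these to Kaminen 'zoremu':
  zoremu → zorimu   (e→i after a consonant, before a nasal)
  zorimu → zorimo   (u→o word-finally)
So the Himiri cognate is 'zorimo'.

zorimo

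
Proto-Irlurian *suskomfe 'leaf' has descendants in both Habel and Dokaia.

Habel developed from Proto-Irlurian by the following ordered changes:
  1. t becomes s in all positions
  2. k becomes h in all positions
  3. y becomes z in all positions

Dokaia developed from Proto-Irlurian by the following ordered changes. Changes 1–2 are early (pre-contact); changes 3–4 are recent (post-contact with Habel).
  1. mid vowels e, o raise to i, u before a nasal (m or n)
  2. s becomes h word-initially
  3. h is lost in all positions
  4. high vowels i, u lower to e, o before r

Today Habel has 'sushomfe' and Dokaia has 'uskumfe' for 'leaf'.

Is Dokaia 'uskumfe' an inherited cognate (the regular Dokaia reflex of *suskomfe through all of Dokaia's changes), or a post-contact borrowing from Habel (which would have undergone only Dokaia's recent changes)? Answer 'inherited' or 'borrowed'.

If inherited, *suskomfe would pass through all of Dokaia's changes:
Dokaia: start from *suskomfe.
  rule 1 (pre-nasal raising): suskomfe → suskumfe
  rule 2 (debuccalisation): suskumfe → huskumfe
  rule 3 (h-loss): huskumfe → uskumfe
  rule 4: no change — uskumfe
  ⇒ Dokaia uskumfe
If borrowed from Habel 'sushomfe' after the early changes, it would undergo only the recent ones:
  rule 3 (h-loss): sushomfe → susomfe
  rule 4 (pre-rhotic lowering): no change (susomfe)
  ⇒ as a loan: susomfe
Dokaia 'uskumfe' matches the inherited outcome exactly, so it is an inherited cognate, not a loan.

inherited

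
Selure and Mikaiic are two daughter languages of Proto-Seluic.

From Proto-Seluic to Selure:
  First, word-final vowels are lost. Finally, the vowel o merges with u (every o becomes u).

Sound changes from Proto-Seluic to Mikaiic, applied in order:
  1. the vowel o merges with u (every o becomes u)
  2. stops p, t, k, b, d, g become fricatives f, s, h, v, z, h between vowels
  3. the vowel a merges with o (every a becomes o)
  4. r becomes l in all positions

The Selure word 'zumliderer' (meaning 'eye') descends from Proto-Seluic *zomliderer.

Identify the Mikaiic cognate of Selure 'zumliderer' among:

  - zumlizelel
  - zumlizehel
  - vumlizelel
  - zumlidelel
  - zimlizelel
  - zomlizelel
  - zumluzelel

zumlizelel

Mikaiic: *zomliderer > zumliderer > zumlizerer > zumlizelel  (by vowel merger, intervocalic lenition, unconditioned shift)
The other candidates each miss or misapply at least one Mikaiic change.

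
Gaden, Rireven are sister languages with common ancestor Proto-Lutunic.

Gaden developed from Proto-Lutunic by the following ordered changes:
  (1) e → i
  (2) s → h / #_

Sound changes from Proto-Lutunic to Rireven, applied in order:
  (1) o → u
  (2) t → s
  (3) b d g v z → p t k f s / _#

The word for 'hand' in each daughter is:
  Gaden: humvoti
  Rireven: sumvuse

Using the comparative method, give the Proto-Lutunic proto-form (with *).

Position 5: Gaden has o, Rireven has u. Gaden preserves o here (none of its changes turn any other segment into o), so the proto-segment is *o.
Position 7: Gaden has i, Rireven has e. Rireven preserves e here (none of its changes turn any other segment into e), so the proto-segment is *e.
Position 6: Gaden has t, Rireven has s. Gaden preserves t here (none of its changes turn any other segment into t), so the proto-segment is *t.
Continuing position by position gives *sumvote; check it forward:
Gaden: *sumvote > sumvoti > humvoti  (by vowel merger, debuccalisation)
Rireven: start from *sumvote.
  rule 1 (vowel merger): sumvote → sumvute
  rule 2 (unconditioned shift): sumvute → sumvuse
  rule 3: no change — sumvuse
  ⇒ Rireven sumvuse
*sumvote is the unique common source.

*sumvote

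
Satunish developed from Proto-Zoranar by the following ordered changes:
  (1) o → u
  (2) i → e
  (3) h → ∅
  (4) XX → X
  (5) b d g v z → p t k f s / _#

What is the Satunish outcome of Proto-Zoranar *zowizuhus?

Satunish: *zowizuhus
  zowizuhus → zuwizuhus   [vowel merger]
  zuwizuhus → zuwezuhus   [vowel merger]
  zuwezuhus → zuwezuus   [h-loss]
  zuwezuus → zuwezus   [degemination]
  zuwezus (rule 5 does not apply)
  giving Satunish zuwezus.

zuwezus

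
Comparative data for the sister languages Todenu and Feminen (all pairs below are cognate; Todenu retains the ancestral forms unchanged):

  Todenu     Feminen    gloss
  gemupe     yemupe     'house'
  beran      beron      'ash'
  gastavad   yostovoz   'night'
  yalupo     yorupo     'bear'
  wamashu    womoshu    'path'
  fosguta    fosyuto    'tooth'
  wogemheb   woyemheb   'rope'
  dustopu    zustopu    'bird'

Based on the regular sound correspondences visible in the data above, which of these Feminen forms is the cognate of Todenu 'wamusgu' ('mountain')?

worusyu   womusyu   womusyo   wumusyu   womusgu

womusyu

wamashu ~ womoshu — Todenu a corresponds to Feminen o after a consonant, before a nasal.
fosguta ~ fosyuto — Todenu g corresponds to Feminen y after a consonant, before a back vowel.
Applying these to Todenu 'wamusgu':
  wamusgu → womusgu   (a→o after a consonant, before a nasal)
  womusgu → womusyu   (g→y after a consonant, before a back vowel)
So the Feminen cognate is 'womusyu'.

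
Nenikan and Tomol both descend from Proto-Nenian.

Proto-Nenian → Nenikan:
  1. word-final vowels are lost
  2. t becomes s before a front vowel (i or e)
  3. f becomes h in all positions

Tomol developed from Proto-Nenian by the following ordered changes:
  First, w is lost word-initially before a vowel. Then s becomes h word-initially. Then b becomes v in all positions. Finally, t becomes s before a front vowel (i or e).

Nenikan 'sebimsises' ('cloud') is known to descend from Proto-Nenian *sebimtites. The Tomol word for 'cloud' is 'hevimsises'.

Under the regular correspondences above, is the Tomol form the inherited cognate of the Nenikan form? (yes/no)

yes

Derive the expected Tomol reflex of *sebimtites:
Tomol: *sebimtites > hebimtites > hevimtites > hevimsises  (by debuccalisation, unconditioned shift, palatalisation)
Tomol 'hevimsises' matches the regular reflex exactly, so the pair is cognate.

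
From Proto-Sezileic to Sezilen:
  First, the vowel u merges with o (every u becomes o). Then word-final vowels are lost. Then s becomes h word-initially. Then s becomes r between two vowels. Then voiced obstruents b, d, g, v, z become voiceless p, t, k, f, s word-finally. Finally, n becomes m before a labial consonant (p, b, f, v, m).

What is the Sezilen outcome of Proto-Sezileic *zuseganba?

zoregamp

Sezilen: *zuseganba
  zuseganba → zoseganba   [vowel merger]
  zoseganba → zoseganb   [apocope]
  zoseganb (rule 3 does not apply)
  zoseganb → zoreganb   [rhotacism]
  zoreganb → zoreganp   [final devoicing]
  zoreganp → zoregamp   [nasal place assimilation]
  giving Sezilen zoregamp.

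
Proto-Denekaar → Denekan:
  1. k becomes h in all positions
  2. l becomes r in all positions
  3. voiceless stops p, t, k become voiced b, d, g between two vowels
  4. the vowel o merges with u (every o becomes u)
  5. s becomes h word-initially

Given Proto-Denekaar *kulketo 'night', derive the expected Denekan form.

Denekan: start from *kulketo.
  rule 1 (unconditioned shift): kulketo → hulheto
  rule 2 (unconditioned shift): hulheto → hurheto
  rule 3 (intervocalic voicing): hurheto → hurhedo
  rule 4 (vowel merger): hurhedo → hurhedu
  rule 5: no change — hurhedu
  ⇒ Denekan hurhedu

hurhedu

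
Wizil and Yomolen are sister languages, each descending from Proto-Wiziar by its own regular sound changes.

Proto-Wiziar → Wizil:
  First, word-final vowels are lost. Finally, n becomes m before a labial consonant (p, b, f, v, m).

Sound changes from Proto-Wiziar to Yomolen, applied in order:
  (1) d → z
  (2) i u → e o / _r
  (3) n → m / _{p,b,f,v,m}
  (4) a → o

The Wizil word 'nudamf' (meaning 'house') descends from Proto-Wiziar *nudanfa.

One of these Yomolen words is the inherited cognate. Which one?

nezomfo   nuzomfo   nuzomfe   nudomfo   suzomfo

Yomolen: start from *nudanfa.
  rule 1 (unconditioned shift): nudanfa → nuzanfa
  rule 2: no change — nuzanfa
  rule 3 (nasal place assimilation): nuzanfa → nuzamfa
  rule 4 (vowel merger): nuzamfa → nuzomfo
  ⇒ Yomolen nuzomfo
Among the options, 'nuzomfo' alone shows every Yomolen change applied in order.

nuzomfo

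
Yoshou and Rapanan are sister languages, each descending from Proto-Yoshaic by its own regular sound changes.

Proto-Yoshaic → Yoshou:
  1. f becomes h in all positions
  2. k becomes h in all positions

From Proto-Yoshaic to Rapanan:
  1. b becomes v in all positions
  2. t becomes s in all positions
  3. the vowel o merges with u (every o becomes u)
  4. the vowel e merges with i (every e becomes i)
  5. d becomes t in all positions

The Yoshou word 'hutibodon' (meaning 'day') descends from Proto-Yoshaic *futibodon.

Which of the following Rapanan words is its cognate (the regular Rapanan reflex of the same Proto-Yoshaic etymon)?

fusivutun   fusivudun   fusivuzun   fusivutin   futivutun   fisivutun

Rapanan: start from *futibodon.
  rule 1 (unconditioned shift): futibodon → futivodon
  rule 2 (unconditioned shift): futivodon → fusivodon
  rule 3 (vowel merger): fusivodon → fusivudun
  rule 4: no change — fusivudun
  rule 5 (unconditioned shift): fusivudun → fusivutun
  ⇒ Rapanan fusivutun

fusivutun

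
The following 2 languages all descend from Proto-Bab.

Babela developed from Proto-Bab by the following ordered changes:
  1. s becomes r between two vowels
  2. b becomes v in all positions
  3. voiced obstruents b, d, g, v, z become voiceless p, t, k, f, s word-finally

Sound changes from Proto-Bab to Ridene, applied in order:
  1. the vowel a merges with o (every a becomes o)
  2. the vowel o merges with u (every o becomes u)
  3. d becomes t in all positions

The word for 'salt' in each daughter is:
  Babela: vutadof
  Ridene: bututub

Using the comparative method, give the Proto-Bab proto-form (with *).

Position 4: Babela has a, Ridene has u. Babela preserves a here (none of its changes turn any other segment into a), so the proto-segment is *a.
Position 6: Babela has o, Ridene has u. Babela preserves o here (none of its changes turn any other segment into o), so the proto-segment is *o.
This points to *butadob. Verify forward in each daughter:
Babela: *butadob
  butadob (rule 1 does not apply)
  butadob → vutadov   [unconditioned shift]
  vutadov → vutadof   [final devoicing]
  giving Babela vutadof.
Ridene: start from *butadob.
  rule 1 (vowel merger): butadob → butodob
  rule 2 (vowel merger): butodob → butudub
  rule 3 (unconditioned shift): butudub → bututub
  ⇒ Ridene bututub
No other proto-form is consistent with every reflex, so the reconstruction is *butadob.

*butadob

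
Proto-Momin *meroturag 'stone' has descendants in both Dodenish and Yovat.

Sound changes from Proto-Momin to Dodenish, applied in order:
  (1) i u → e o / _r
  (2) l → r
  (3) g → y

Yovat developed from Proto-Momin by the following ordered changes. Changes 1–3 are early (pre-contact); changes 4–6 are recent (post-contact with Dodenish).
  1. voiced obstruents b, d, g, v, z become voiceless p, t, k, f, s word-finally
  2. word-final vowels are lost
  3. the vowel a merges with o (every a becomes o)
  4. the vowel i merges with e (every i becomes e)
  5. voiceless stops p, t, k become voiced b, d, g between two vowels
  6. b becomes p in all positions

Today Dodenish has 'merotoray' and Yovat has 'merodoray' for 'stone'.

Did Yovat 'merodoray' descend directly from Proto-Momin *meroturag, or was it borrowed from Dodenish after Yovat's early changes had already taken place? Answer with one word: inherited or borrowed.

If inherited, *meroturag would pass through all of Yovat's changes:
Yovat: *meroturag > meroturak > meroturok > merodurok  (by final devoicing, vowel merger, intervocalic voicing)
If borrowed from Dodenish 'merotoray' after the early changes, it would undergo only the recent ones:
  rule 4 (vowel merger): no change (merotoray)
  rule 5 (intervocalic voicing): merotoray → merodoray
  rule 6 (unconditioned shift): no change (merodoray)
  ⇒ as a loan: merodoray
Yovat 'merodoray' matches the loan outcome 'merodoray', not the inherited 'merodurok' — it skipped the early Yovat changes, so it was borrowed from Dodenish.

borrowed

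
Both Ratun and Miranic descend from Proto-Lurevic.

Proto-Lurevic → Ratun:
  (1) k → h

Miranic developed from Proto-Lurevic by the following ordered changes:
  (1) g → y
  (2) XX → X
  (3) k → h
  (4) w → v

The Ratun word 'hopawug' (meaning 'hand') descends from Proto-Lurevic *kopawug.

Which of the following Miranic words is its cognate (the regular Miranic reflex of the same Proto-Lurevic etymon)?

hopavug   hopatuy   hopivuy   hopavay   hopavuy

Miranic: *kopawug > kopawuy > hopawuy > hopavuy  (by unconditioned shift, unconditioned shift, unconditioned shift)
Among the options, 'hopavuy' alone shows every Miranic change applied in order.

hopavuy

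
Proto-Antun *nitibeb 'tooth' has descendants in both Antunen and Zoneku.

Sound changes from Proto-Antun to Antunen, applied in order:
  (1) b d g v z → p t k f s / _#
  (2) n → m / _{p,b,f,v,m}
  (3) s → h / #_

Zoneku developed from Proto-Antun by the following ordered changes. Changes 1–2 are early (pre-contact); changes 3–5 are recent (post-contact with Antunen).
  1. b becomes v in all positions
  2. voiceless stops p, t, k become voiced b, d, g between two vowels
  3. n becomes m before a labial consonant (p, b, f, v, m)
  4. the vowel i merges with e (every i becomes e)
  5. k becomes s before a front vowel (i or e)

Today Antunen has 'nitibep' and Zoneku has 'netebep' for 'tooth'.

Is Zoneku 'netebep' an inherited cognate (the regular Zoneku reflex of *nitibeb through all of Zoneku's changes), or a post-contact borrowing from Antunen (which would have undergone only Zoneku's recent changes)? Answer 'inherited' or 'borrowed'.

borrowed

If inherited, *nitibeb would pass through all of Zoneku's changes:
Zoneku: start from *nitibeb.
  rule 1 (unconditioned shift): nitibeb → nitivev
  rule 2 (intervocalic voicing): nitivev → nidivev
  rule 3: no change — nidivev
  rule 4 (vowel merger): nidivev → nedevev
  rule 5: no change — nedevev
  ⇒ Zoneku nedevev
If borrowed from Antunen 'nitibep' after the early changes, it would undergo only the recent ones:
  rule 3 (nasal place assimilation): no change (nitibep)
  rule 4 (vowel merger): nitibep → netebep
  rule 5 (palatalisation): no change (netebep)
  ⇒ as a loan: netebep
Zoneku 'netebep' matches the loan outcome 'netebep', not the inherited 'nedevev' — it skipped the early Zoneku changes, so it was borrowed from Antunen.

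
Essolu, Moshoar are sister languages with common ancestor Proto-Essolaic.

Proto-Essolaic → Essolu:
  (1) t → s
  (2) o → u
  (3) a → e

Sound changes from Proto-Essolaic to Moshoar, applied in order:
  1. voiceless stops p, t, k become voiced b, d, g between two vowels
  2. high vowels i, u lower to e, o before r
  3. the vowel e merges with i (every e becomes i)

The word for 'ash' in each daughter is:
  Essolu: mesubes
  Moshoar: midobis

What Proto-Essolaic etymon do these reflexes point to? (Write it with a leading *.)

Position 4: Essolu has u, Moshoar has o. Taking the neighbouring segments as reconstructed: Essolu u could go back to *o or *u; Moshoar o can only go back to *o — the one source consistent with every daughter is *o.
Position 6: Essolu has e, Moshoar has i. Taking the neighbouring segments as reconstructed: Essolu e could go back to *a or *e; Moshoar i could go back to *e or *i — the one source consistent with every daughter is *e.
Continuing position by position gives *metobes; check it forward:
Essolu: start from *metobes.
  rule 1 (unconditioned shift): metobes → mesobes
  rule 2 (vowel merger): mesobes → mesubes
  rule 3: no change — mesubes
  ⇒ Essolu mesubes
Moshoar: *metobes
  metobes → medobes   [intervocalic voicing]
  medobes (rule 2 does not apply)
  medobes → midobis   [vowel merger]
  giving Moshoar midobis.
Only *metobes yields all of Essolu mesubes, Moshoar midobis.

*metobes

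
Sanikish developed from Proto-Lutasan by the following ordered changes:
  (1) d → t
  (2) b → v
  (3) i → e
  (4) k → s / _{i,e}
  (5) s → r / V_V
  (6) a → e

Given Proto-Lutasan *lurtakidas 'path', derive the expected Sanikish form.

Sanikish: *lurtakidas
  lurtakidas → lurtakitas   [unconditioned shift]
  lurtakitas (rule 2 does not apply)
  lurtakitas → lurtaketas   [vowel merger]
  lurtaketas → lurtasetas   [palatalisation]
  lurtasetas → lurtaretas   [rhotacism]
  lurtaretas → lurteretes   [vowel merger]
  giving Sanikish lurteretes.

lurteretes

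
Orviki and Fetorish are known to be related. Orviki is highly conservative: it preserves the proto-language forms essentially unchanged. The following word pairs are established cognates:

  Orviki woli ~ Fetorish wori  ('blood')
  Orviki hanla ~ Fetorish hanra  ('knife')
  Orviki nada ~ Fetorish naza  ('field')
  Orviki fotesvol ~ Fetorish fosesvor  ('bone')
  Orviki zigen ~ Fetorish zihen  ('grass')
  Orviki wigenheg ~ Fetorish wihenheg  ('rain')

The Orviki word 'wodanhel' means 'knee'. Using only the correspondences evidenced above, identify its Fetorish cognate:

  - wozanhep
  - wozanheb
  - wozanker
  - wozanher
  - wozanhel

nada ~ naza — Orviki d corresponds to Fetorish z between vowels (before a back vowel).
fotesvol ~ fosesvor — Orviki l corresponds to Fetorish r word-finally.
Applying these to Orviki 'wodanhel':
  wodanhel → wozanhel   (d→z between vowels (before a back vowel))
  wozanhel → wozanher   (l→r word-finally)
So the Fetorish cognate is 'wozanher'.

wozanher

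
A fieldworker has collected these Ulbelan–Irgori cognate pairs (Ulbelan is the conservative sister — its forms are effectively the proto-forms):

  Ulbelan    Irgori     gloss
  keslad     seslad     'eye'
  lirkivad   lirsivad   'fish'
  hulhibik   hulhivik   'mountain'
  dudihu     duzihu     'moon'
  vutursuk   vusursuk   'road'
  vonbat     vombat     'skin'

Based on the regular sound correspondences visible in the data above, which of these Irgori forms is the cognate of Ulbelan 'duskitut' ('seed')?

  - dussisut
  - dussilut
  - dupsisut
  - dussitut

dussisut

lirkivad ~ lirsivad — Ulbelan k corresponds to Irgori s after a consonant, before a front vowel.
vutursuk ~ vusursuk — Ulbelan t corresponds to Irgori s between vowels (before a back vowel).
Applying these to Ulbelan 'duskitut':
  duskitut → dussitut   (k→s after a consonant, before a front vowel)
  dussitut → dussisut   (t→s between vowels (before a back vowel))
So the Irgori cognate is 'dussisut'.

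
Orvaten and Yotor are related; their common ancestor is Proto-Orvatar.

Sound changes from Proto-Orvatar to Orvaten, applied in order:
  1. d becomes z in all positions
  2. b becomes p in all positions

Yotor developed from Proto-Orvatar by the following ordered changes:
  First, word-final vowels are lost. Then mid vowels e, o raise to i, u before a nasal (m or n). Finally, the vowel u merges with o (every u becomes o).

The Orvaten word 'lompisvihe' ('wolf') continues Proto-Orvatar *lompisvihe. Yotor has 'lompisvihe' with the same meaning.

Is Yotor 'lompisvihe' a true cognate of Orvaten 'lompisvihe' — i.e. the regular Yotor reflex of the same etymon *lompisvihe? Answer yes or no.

no

Derive the expected Yotor reflex of *lompisvihe:
Yotor: start from *lompisvihe.
  rule 1 (apocope): lompisvihe → lompisvih
  rule 2 (pre-nasal raising): lompisvih → lumpisvih
  rule 3 (vowel merger): lumpisvih → lompisvih
  ⇒ Yotor lompisvih
The regular Yotor reflex would be 'lompisvih', but the attested form is 'lompisvihe'. The correspondence is irregular, so they are not cognates (the Yotor form has a different source).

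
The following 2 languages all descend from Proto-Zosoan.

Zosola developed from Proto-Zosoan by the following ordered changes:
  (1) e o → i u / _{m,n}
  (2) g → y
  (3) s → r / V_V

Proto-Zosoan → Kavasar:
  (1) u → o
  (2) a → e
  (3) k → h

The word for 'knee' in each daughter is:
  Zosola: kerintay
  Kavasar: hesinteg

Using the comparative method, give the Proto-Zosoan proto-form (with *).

Position 7: Zosola has a, Kavasar has e. Zosola preserves a here (none of its changes turn any other segment into a), so the proto-segment is *a.
Position 8: Zosola has y, Kavasar has g. Kavasar preserves g here (none of its changes turn any other segment into g), so the proto-segment is *g.
Position 3: Zosola has r, Kavasar has s. Kavasar preserves s here (none of its changes turn any other segment into s), so the proto-segment is *s.
Verify the candidate proto-form against each daughter:
Zosola: start from *kesintag.
  rule 1: no change — kesintag
  rule 2 (unconditioned shift): kesintag → kesintay
  rule 3 (rhotacism): kesintay → kerintay
  ⇒ Zosola kerintay
Kavasar: *kesintag > kesinteg > hesinteg  (by vowel merger, unconditioned shift)
Only *kesintag yields all of Zosola kerintay, Kavasar hesinteg.

*kesintag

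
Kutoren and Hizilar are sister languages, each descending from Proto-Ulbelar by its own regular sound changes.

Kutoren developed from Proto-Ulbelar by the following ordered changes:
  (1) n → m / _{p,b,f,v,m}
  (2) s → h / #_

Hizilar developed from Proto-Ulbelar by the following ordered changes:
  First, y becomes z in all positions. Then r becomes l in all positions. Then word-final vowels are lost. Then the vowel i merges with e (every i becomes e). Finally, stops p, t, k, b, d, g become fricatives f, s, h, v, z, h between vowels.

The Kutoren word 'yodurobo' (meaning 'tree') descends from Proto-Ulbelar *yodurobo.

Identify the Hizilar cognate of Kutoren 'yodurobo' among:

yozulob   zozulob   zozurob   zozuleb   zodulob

zozulob

Hizilar: start from *yodurobo.
  rule 1 (unconditioned shift): yodurobo → zodurobo
  rule 2 (unconditioned shift): zodurobo → zodulobo
  rule 3 (apocope): zodulobo → zodulob
  rule 4: no change — zodulob
  rule 5 (intervocalic lenition): zodulob → zozulob
  ⇒ Hizilar zozulob
Only 'zozulob' matches the regular Hizilar development of *yodurobo.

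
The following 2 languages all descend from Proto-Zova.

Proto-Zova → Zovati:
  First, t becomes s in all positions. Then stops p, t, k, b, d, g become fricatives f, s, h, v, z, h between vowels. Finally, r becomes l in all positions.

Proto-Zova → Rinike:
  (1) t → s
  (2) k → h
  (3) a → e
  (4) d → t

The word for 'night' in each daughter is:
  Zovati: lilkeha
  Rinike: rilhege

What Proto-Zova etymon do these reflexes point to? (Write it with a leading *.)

*rilkega

Position 4: Zovati has k, Rinike has h. Zovati preserves k here (none of its changes turn any other segment into k), so the proto-segment is *k.
Position 6: Zovati has h, Rinike has g. Rinike preserves g here (none of its changes turn any other segment into g), so the proto-segment is *g.
Continuing position by position gives *rilkega; check it forward:
Zovati: start from *rilkega.
  rule 1: no change — rilkega
  rule 2 (intervocalic lenition): rilkega → rilkeha
  rule 3 (unconditioned shift): rilkeha → lilkeha
  ⇒ Zovati lilkeha
Rinike: *rilkega
  rilkega (rule 1 does not apply)
  rilkega → rilhega   [unconditioned shift]
  rilhega → rilhege   [vowel merger]
  rilhege (rule 4 does not apply)
  giving Rinike rilhege.
*rilkega is the unique common source.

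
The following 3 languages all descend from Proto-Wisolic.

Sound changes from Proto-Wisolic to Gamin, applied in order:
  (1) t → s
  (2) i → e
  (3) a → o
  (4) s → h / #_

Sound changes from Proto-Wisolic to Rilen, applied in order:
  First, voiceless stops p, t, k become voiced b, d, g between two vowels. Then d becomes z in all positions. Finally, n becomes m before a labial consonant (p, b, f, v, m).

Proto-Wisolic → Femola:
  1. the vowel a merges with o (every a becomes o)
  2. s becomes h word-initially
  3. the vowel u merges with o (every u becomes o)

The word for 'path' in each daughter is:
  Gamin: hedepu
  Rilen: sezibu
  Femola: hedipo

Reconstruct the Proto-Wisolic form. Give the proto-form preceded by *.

*sedipu

Position 3: Gamin has d, Rilen has z, Femola has d. Gamin preserves d here (none of its changes turn any other segment into d), so the proto-segment is *d.
Position 1: Gamin has h, Rilen has s, Femola has h. Rilen preserves s here (none of its changes turn any other segment into s), so the proto-segment is *s.
Position 4: Gamin has e, Rilen has i, Femola has i. Rilen preserves i here (none of its changes turn any other segment into i), so the proto-segment is *i.
This points to *sedipu. Verify forward in each daughter:
Gamin: *sedipu > sedepu > hedepu  (by vowel merger, debuccalisation)
Rilen: start from *sedipu.
  rule 1 (intervocalic voicing): sedipu → sedibu
  rule 2 (unconditioned shift): sedibu → sezibu
  rule 3: no change — sezibu
  ⇒ Rilen sezibu
Femola: *sedipu
  sedipu (rule 1 does not apply)
  sedipu → hedipu   [debuccalisation]
  hedipu → hedipo   [vowel merger]
  giving Femola hedipo.
*sedipu is the unique common source.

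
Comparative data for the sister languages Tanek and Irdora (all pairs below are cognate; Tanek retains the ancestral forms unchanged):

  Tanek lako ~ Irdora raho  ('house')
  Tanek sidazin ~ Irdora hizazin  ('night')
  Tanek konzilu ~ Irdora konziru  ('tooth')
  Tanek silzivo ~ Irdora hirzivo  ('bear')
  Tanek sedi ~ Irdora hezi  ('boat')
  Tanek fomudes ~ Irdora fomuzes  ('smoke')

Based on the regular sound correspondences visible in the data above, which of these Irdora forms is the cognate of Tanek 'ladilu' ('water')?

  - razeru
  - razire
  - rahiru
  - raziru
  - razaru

raziru

lako ~ raho — Tanek l corresponds to Irdora r word-initially before a back vowel.
sedi ~ hezi — Tanek d corresponds to Irdora z between vowels (before a front vowel).
konzilu ~ konziru — Tanek l corresponds to Irdora r between vowels (before a back vowel).
Applying these to Tanek 'ladilu':
  ladilu → radilu   (l→r word-initially before a back vowel)
  radilu → razilu   (d→z between vowels (before a front vowel))
  razilu → raziru   (l→r between vowels (before a back vowel))
So the Irdora cognate is 'raziru'.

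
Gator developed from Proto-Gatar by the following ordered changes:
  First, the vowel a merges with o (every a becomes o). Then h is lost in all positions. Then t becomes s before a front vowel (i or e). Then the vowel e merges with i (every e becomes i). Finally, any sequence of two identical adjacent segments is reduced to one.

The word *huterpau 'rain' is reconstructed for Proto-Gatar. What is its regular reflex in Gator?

usirpou

Gator: start from *huterpau.
  rule 1 (vowel merger): huterpau → huterpou
  rule 2 (h-loss): huterpou → uterpou
  rule 3 (palatalisation): uterpou → userpou
  rule 4 (vowel merger): userpou → usirpou
  rule 5: no change — usirpou
  ⇒ Gator usirpou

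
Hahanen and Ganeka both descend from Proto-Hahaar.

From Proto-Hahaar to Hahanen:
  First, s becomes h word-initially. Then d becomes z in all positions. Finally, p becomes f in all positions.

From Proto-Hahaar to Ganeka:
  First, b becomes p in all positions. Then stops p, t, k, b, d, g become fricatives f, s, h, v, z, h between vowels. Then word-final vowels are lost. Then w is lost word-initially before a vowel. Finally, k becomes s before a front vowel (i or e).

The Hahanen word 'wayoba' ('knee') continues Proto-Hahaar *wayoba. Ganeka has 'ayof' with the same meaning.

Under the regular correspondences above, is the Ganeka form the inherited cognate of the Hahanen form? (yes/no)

Derive the expected Ganeka reflex of *wayoba:
Ganeka: start from *wayoba.
  rule 1 (unconditioned shift): wayoba → wayopa
  rule 2 (intervocalic lenition): wayopa → wayofa
  rule 3 (apocope): wayofa → wayof
  rule 4 (glide loss): wayof → ayof
  rule 5: no change — ayof
  ⇒ Ganeka ayof
Ganeka 'ayof' matches the regular reflex exactly, so the pair is cognate.

yes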